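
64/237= 64/237 = 0.27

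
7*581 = 4067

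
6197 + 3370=9567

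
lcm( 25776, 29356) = 1056816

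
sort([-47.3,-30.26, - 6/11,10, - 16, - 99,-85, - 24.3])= [-99,  -  85,-47.3, - 30.26,-24.3,-16 , - 6/11, 10 ] 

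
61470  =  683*90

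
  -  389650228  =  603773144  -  993423372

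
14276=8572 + 5704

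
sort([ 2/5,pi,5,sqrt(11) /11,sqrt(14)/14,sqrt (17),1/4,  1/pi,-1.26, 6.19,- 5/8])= [-1.26,- 5/8,1/4,sqrt( 14 ) /14,sqrt( 11)/11, 1/pi  ,  2/5,pi,sqrt( 17),5,6.19]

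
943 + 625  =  1568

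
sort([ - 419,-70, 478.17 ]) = [  -  419, - 70, 478.17] 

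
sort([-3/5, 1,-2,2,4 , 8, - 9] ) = [-9, - 2,- 3/5,1,2, 4, 8 ]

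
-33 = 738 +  - 771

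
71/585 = 71/585 = 0.12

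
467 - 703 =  - 236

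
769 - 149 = 620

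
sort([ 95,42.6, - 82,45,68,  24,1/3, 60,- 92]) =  [ - 92, - 82,1/3,  24, 42.6,45,60 , 68,95] 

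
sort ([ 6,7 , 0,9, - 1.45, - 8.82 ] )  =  [ - 8.82, -1.45 , 0,6,7,9]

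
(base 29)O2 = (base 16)2BA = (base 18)22E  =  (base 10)698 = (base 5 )10243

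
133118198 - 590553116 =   -  457434918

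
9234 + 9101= 18335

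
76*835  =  63460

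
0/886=0 = 0.00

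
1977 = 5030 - 3053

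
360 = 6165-5805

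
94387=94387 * 1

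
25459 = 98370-72911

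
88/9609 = 88/9609 = 0.01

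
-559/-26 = 21+ 1/2 = 21.50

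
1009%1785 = 1009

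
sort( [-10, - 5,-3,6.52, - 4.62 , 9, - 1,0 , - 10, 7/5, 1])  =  [ - 10,  -  10, - 5, - 4.62, - 3 , - 1, 0, 1,7/5, 6.52, 9 ]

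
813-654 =159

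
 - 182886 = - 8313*22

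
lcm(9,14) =126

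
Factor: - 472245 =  - 3^1*5^1 * 19^1*1657^1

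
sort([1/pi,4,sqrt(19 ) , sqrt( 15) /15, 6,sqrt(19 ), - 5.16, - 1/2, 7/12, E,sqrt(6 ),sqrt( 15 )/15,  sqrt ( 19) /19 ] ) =[ -5.16,-1/2 , sqrt ( 19)/19,sqrt (15)/15, sqrt(15 ) /15, 1/pi, 7/12,sqrt( 6), E, 4,sqrt(19),sqrt ( 19 ),  6 ] 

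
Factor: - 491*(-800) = 2^5*  5^2*491^1  =  392800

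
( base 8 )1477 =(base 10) 831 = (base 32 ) pv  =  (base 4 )30333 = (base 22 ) 1FH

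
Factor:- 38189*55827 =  - 3^2*6203^1*38189^1 = - 2131977303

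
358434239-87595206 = 270839033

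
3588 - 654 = 2934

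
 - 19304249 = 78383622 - 97687871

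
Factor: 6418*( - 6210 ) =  - 39855780 = - 2^2*3^3*5^1*23^1*3209^1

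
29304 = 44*666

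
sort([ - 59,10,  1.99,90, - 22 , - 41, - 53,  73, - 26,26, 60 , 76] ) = [- 59, - 53,-41,-26,-22,1.99, 10, 26,60,73,76,90 ]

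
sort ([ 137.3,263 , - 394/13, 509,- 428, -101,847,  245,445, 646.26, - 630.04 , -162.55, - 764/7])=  [ - 630.04, - 428,- 162.55 , - 764/7 ,-101 ,  -  394/13, 137.3,245,263,445 , 509, 646.26, 847]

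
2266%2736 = 2266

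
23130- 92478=-69348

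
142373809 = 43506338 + 98867471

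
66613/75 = 888 + 13/75 = 888.17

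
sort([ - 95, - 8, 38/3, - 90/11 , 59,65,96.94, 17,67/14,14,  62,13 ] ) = [ - 95, - 90/11, - 8, 67/14,38/3,  13,14,  17 , 59, 62  ,  65, 96.94 ] 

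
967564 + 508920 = 1476484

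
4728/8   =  591= 591.00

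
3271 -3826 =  - 555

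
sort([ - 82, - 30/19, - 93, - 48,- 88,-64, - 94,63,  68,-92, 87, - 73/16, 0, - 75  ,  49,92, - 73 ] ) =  [ - 94,  -  93, - 92, - 88, - 82 ,  -  75,  -  73,-64, - 48, - 73/16, - 30/19 , 0,  49,63,68 , 87,92 ]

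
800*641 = 512800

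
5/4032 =5/4032 = 0.00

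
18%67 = 18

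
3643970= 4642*785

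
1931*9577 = 18493187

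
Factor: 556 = 2^2*139^1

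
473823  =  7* 67689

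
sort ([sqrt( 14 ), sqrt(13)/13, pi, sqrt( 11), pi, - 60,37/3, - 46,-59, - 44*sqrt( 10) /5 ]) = [-60,-59,-46, - 44*sqrt( 10 )/5, sqrt( 13 )/13,pi,pi , sqrt( 11), sqrt (14),37/3] 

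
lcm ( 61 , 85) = 5185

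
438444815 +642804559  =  1081249374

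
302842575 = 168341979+134500596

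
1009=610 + 399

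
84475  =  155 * 545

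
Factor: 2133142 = 2^1 * 11^1*47^1*2063^1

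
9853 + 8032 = 17885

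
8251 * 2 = 16502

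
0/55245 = 0   =  0.00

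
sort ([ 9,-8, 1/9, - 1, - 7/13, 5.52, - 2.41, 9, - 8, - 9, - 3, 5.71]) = [ - 9, - 8, - 8, - 3,-2.41, - 1,-7/13, 1/9, 5.52,  5.71, 9, 9] 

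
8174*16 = 130784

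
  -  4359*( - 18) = 78462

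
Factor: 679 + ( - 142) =3^1 * 179^1= 537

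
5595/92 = 60 + 75/92 =60.82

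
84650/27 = 3135 + 5/27= 3135.19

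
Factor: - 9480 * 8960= - 2^11*3^1*5^2*7^1*79^1 = - 84940800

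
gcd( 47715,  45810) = 15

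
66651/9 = 7405  +  2/3 = 7405.67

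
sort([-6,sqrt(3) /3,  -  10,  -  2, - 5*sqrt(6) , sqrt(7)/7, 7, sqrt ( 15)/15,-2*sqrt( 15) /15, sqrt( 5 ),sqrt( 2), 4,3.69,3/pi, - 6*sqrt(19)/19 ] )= [ - 5*sqrt( 6) , - 10, - 6,-2,-6*sqrt(19)/19, - 2*sqrt(15)/15, sqrt (15 )/15, sqrt(7)/7 , sqrt ( 3)/3,  3/pi,  sqrt(  2), sqrt( 5),3.69,  4, 7 ] 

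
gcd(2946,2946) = 2946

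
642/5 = 642/5  =  128.40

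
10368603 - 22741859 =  - 12373256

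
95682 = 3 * 31894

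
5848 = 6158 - 310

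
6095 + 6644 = 12739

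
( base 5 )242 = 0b1001000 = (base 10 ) 72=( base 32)28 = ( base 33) 26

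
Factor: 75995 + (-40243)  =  2^3*41^1 * 109^1 = 35752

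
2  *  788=1576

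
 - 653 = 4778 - 5431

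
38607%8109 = 6171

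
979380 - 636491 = 342889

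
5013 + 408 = 5421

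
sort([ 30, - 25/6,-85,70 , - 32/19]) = [ - 85, - 25/6, - 32/19 , 30,70]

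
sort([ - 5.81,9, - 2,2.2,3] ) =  [ - 5.81, - 2,2.2 , 3,9]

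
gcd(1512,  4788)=252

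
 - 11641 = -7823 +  -3818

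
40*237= 9480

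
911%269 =104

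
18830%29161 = 18830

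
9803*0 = 0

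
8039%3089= 1861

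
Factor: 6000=2^4 * 3^1*5^3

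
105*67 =7035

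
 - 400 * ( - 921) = 368400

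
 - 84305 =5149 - 89454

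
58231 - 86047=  - 27816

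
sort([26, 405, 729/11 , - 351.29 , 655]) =[ - 351.29, 26 , 729/11, 405, 655]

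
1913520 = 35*54672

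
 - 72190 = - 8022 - 64168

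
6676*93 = 620868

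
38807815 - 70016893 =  - 31209078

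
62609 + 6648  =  69257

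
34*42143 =1432862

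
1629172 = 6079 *268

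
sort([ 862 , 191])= [ 191,862 ] 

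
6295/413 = 15 + 100/413 = 15.24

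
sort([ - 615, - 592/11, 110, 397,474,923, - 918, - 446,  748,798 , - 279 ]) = [ - 918, - 615,-446, - 279, - 592/11,110,397,474,748 , 798, 923]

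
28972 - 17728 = 11244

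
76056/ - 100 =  - 761 + 11/25 = - 760.56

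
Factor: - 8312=  -  2^3*1039^1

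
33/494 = 33/494= 0.07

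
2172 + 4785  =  6957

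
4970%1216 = 106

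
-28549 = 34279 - 62828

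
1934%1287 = 647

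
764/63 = 12 + 8/63 = 12.13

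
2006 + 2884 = 4890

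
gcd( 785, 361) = 1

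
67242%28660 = 9922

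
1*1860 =1860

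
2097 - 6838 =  - 4741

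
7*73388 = 513716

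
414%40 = 14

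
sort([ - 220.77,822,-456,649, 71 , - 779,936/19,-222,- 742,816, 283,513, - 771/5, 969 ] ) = [  -  779,-742, -456 , - 222, - 220.77, - 771/5,936/19,71  ,  283, 513,  649 , 816,822,969 ]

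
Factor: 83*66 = 2^1*3^1*11^1*83^1 = 5478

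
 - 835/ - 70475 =167/14095 =0.01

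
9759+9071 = 18830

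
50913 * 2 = 101826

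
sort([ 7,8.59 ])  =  [ 7,8.59] 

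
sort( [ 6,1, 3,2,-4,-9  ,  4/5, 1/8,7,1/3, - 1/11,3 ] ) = [ - 9, - 4, - 1/11, 1/8,1/3,4/5, 1 , 2,3,3, 6, 7 ]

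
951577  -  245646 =705931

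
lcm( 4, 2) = 4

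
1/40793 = 1/40793 = 0.00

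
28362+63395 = 91757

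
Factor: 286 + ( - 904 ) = - 618 =- 2^1 * 3^1 * 103^1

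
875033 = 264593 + 610440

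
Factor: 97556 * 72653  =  7087736068 = 2^2 * 7^1*29^3 * 97^1*107^1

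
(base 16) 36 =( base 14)3C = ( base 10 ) 54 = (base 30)1O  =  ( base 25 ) 24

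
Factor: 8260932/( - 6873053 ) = -2^2*3^1 * 11^( - 1) * 61^( - 1 )*10243^ ( - 1 ) * 688411^1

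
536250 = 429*1250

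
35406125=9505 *3725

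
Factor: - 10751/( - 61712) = 2^( - 4) * 7^( - 1)*13^1*19^ ( - 1)*29^( - 1)*827^1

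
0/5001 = 0 = 0.00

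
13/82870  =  13/82870 = 0.00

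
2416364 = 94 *25706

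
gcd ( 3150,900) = 450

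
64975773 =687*94579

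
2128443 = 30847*69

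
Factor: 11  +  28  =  3^1*13^1= 39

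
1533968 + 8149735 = 9683703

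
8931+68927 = 77858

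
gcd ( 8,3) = 1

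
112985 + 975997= 1088982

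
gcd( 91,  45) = 1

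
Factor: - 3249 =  - 3^2*19^2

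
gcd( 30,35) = 5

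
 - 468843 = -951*493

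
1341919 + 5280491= 6622410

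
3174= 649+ 2525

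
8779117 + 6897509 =15676626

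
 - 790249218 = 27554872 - 817804090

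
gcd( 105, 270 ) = 15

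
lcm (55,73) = 4015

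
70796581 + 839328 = 71635909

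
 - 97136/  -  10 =48568/5  =  9713.60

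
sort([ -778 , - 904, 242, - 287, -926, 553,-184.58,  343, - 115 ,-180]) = [-926,-904,  -  778, - 287, - 184.58 , -180,  -  115,242,  343,  553]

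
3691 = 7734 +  - 4043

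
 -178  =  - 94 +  - 84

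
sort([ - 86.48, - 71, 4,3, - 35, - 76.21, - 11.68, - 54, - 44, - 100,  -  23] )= [ - 100, - 86.48,-76.21, - 71, -54, - 44 , - 35, - 23, - 11.68,3,4] 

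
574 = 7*82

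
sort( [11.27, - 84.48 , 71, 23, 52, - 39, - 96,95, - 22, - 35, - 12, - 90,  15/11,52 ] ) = [ - 96, - 90,  -  84.48,- 39, - 35, - 22, - 12,15/11,11.27,23,52, 52,71,95]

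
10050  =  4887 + 5163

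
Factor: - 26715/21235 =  - 39/31 = -  3^1*13^1*  31^(-1)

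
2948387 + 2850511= 5798898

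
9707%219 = 71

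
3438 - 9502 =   -  6064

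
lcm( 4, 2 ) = 4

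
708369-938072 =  - 229703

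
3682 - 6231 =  - 2549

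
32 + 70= 102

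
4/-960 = -1 + 239/240 = - 0.00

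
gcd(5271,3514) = 1757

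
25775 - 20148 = 5627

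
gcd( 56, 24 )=8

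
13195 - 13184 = 11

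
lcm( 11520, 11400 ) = 1094400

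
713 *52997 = 37786861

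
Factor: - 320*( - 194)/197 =62080/197 = 2^7*5^1*97^1*197^(-1 )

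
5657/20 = 5657/20 = 282.85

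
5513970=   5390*1023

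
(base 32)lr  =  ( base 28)or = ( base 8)1273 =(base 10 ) 699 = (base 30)n9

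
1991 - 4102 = -2111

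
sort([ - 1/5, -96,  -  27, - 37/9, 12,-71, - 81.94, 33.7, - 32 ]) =[-96, - 81.94, - 71,-32 , - 27, - 37/9, - 1/5, 12, 33.7 ] 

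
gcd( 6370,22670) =10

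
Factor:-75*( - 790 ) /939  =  19750/313 = 2^1*5^3*79^1*313^( - 1)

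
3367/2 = 1683 + 1/2 = 1683.50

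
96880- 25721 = 71159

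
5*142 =710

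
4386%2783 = 1603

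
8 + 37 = 45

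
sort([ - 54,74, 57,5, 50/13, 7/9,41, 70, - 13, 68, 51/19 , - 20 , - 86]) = [ - 86, - 54, - 20, - 13, 7/9, 51/19,50/13, 5, 41, 57, 68,70, 74]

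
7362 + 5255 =12617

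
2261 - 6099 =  - 3838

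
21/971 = 21/971 = 0.02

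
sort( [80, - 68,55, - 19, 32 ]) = [ - 68 , - 19,  32,55, 80] 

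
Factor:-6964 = - 2^2*1741^1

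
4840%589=128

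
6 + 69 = 75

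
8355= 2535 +5820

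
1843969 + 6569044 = 8413013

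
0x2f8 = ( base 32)NO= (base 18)264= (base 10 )760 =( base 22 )1cc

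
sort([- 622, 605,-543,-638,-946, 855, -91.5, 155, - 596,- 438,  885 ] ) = [-946 ,-638, - 622, - 596, - 543,-438,  -  91.5, 155, 605, 855, 885 ]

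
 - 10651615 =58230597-68882212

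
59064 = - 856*( - 69)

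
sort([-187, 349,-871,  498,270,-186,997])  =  [-871, - 187, -186, 270,  349, 498 , 997 ] 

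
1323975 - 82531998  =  -81208023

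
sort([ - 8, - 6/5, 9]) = [  -  8, - 6/5, 9] 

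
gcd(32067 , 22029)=21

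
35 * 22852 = 799820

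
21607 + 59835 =81442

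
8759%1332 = 767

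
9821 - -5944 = 15765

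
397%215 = 182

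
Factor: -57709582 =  - 2^1*7^1*101^1*40813^1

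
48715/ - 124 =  - 48715/124 = - 392.86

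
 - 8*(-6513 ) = 52104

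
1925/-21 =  -92  +  1/3 = - 91.67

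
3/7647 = 1/2549 = 0.00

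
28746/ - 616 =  - 14373/308 = -46.67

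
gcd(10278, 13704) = 3426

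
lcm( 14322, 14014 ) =1303302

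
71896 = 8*8987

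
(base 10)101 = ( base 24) 45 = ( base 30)3B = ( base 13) 7A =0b1100101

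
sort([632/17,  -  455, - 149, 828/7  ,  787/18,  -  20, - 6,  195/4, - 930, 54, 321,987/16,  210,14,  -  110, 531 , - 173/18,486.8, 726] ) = [  -  930,  -  455, - 149, - 110 ,  -  20,  -  173/18, - 6, 14,632/17,  787/18,195/4,54,987/16, 828/7,  210, 321,486.8,  531,  726 ] 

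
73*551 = 40223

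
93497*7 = 654479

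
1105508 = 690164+415344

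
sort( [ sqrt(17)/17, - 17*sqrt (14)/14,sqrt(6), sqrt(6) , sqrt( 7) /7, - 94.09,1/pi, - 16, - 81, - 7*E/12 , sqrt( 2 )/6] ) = [-94.09,-81, - 16,- 17*sqrt( 14 )/14,  -  7*E/12, sqrt( 2) /6  ,  sqrt(17) /17 , 1/pi,sqrt(7) /7 , sqrt(6),sqrt(6)] 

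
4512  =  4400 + 112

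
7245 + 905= 8150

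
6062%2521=1020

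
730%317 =96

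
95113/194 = 490 + 53/194=490.27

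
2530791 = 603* 4197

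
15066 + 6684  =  21750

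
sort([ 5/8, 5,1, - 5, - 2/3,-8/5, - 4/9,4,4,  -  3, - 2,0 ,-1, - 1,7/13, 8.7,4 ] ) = [ - 5, - 3, - 2, - 8/5, - 1,  -  1, - 2/3,-4/9, 0, 7/13,5/8,1, 4, 4,4, 5,8.7]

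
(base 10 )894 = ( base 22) 1ie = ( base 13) 53a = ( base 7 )2415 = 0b1101111110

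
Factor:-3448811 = -227^1*15193^1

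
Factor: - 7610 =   -  2^1*5^1*761^1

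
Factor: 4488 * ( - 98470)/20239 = -2^4*3^1 * 5^1*11^1*17^1 * 37^( - 1)* 43^1*229^1 * 547^(- 1 ) =- 441933360/20239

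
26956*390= 10512840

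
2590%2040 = 550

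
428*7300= 3124400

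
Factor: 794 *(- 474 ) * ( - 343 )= 129090108 = 2^2 * 3^1 * 7^3*79^1*397^1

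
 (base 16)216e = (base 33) 7SB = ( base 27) BJQ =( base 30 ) 9F8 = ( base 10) 8558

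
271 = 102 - -169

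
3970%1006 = 952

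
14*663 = 9282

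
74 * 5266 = 389684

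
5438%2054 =1330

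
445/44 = 445/44 = 10.11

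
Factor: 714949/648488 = 2^( -3 )*103^(-1 )*787^(-1 )*714949^1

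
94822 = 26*3647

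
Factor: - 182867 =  - 182867^1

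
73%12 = 1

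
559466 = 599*934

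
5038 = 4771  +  267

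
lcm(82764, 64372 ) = 579348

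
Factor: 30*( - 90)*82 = -2^3*3^3*5^2*41^1  =  - 221400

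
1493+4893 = 6386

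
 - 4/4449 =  - 1 + 4445/4449 = - 0.00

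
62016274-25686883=36329391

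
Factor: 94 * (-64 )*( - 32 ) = 192512 = 2^12*47^1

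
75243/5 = 15048 + 3/5 = 15048.60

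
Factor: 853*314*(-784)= - 209988128= -2^5* 7^2 *157^1*853^1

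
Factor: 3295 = 5^1*659^1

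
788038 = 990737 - 202699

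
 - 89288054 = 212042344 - 301330398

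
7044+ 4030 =11074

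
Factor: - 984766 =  - 2^1*67^1*7349^1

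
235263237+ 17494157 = 252757394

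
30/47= 30/47  =  0.64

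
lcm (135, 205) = 5535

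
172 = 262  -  90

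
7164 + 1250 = 8414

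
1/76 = 1/76 = 0.01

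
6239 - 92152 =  - 85913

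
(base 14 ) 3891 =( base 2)10011011000111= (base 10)9927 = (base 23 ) ihe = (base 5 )304202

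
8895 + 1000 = 9895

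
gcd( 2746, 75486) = 2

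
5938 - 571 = 5367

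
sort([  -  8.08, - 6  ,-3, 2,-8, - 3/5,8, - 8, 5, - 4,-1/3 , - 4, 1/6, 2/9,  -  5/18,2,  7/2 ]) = [-8.08, - 8, - 8, - 6, - 4, - 4, - 3,-3/5,-1/3, - 5/18, 1/6,2/9,  2, 2,7/2, 5,  8]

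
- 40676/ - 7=5810 + 6/7 = 5810.86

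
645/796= 645/796 = 0.81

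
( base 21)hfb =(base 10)7823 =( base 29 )98M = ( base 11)5972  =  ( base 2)1111010001111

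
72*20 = 1440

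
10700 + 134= 10834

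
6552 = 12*546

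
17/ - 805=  - 17/805 = - 0.02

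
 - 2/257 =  - 2/257 = -0.01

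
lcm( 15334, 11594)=475354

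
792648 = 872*909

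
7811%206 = 189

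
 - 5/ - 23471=5/23471 = 0.00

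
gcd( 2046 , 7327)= 1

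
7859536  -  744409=7115127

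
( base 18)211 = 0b1010011011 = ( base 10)667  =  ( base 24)13J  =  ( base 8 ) 1233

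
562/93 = 6 + 4/93 = 6.04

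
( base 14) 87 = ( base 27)4b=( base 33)3k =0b1110111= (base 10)119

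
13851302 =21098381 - 7247079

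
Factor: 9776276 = 2^2 * 2444069^1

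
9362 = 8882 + 480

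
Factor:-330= - 2^1 * 3^1*5^1 * 11^1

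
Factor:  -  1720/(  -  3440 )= 1/2= 2^(-1 ) 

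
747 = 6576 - 5829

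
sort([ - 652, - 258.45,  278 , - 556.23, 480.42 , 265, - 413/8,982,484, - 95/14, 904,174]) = [ - 652, - 556.23, - 258.45, - 413/8, - 95/14,  174, 265,278, 480.42, 484 , 904,982] 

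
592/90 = 296/45 = 6.58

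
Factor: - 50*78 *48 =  - 2^6  *  3^2* 5^2*13^1 = - 187200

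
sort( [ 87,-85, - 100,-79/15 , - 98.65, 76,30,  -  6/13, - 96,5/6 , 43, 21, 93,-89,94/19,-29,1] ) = [ - 100,  -  98.65,-96, - 89,-85, - 29,-79/15, -6/13,5/6,1, 94/19, 21, 30, 43,76,87, 93]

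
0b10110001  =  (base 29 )63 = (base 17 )A7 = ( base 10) 177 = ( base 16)b1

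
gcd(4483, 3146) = 1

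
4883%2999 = 1884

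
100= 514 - 414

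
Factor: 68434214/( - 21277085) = - 2^1*5^( - 1)*17^1*487^1 * 1163^ ( - 1 )*3659^( - 1 ) * 4133^1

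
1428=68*21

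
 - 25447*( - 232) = 5903704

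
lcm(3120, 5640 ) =146640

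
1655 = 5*331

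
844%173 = 152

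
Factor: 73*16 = 2^4*73^1 = 1168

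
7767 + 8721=16488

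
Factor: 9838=2^1*4919^1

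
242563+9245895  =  9488458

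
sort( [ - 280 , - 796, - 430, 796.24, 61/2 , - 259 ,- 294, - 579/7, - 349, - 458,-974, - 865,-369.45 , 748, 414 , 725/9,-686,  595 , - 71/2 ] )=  [  -  974, - 865, - 796, - 686, - 458, - 430, - 369.45,-349, - 294, - 280,-259,  -  579/7,  -  71/2, 61/2 , 725/9,  414,595, 748,796.24]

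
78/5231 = 78/5231 = 0.01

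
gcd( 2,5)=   1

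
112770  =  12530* 9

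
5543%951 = 788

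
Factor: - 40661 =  - 73^1*557^1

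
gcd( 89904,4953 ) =3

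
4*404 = 1616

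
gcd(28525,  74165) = 5705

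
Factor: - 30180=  - 2^2*3^1*5^1*503^1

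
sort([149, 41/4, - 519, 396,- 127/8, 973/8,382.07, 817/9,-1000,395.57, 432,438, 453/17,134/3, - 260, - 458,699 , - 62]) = [  -  1000, - 519, - 458, - 260,-62 , - 127/8,  41/4, 453/17, 134/3, 817/9,973/8,149, 382.07, 395.57 , 396, 432, 438,699]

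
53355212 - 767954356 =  - 714599144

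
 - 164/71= -164/71  =  -  2.31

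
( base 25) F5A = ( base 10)9510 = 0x2526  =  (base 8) 22446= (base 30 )AH0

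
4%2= 0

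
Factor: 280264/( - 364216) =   -  661^1*859^( - 1) = - 661/859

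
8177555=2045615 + 6131940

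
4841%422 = 199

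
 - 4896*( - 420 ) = 2056320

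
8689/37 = 234+ 31/37 =234.84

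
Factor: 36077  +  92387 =128464=2^4*7^1*31^1*37^1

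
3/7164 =1/2388 = 0.00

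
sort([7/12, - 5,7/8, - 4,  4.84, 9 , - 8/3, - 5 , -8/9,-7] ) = [- 7 ,-5,-5,-4,- 8/3, - 8/9,7/12,7/8,4.84, 9 ] 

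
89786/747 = 120 + 146/747 = 120.20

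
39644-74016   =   - 34372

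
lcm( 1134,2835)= 5670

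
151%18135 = 151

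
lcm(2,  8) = 8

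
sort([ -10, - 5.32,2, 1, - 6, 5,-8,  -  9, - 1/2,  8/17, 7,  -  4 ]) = [-10,-9,-8,  -  6,-5.32,-4,  -  1/2, 8/17,1 , 2, 5,7]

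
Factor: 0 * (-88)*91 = 0= 0^1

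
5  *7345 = 36725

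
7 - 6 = 1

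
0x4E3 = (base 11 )A38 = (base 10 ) 1251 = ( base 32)173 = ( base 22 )2CJ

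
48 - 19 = 29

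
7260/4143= 1 + 1039/1381 = 1.75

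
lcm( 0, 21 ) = 0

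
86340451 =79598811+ 6741640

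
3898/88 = 44 + 13/44= 44.30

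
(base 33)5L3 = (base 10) 6141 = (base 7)23622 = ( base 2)1011111111101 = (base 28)7n9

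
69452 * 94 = 6528488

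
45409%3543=2893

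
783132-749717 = 33415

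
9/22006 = 9/22006 = 0.00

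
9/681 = 3/227 = 0.01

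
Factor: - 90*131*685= - 2^1 * 3^2*5^2*131^1*137^1 = - 8076150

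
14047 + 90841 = 104888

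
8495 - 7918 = 577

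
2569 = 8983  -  6414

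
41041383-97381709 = -56340326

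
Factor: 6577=6577^1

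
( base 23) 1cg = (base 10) 821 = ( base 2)1100110101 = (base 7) 2252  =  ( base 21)1I2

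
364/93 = 364/93 = 3.91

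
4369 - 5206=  - 837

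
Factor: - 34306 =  - 2^1*17^1*1009^1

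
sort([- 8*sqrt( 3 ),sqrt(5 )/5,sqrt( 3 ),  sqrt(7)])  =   [ - 8*sqrt (3), sqrt(5 )/5,sqrt ( 3),sqrt( 7)]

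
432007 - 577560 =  - 145553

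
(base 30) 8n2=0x1ed4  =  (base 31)86i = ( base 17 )1A54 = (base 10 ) 7892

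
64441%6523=5734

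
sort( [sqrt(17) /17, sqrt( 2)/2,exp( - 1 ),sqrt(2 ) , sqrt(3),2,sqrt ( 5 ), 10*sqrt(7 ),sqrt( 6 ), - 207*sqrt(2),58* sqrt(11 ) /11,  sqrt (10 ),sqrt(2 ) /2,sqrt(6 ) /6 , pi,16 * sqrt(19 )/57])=[-207 *sqrt(2),sqrt( 17)/17 , exp( - 1),  sqrt( 6 ) /6, sqrt(2 )/2,sqrt(2)/2, 16*sqrt(19 ) /57,sqrt( 2 ),sqrt( 3 ),2, sqrt( 5),sqrt( 6 ),pi, sqrt (10 ),58 * sqrt(11 )/11, 10 * sqrt(7)]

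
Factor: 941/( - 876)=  - 2^(- 2)*3^(-1)*73^( - 1) *941^1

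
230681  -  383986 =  -153305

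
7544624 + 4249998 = 11794622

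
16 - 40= - 24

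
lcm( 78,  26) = 78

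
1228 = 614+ 614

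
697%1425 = 697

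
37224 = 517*72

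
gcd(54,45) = 9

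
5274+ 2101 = 7375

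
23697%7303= 1788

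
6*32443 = 194658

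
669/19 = 35 + 4/19 = 35.21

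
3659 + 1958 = 5617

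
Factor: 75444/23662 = 37722/11831 = 2^1* 3^1*6287^1*11831^( - 1 ) 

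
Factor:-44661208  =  -2^3*5582651^1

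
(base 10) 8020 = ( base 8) 17524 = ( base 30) 8RA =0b1111101010100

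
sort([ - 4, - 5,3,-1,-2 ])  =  [ - 5, - 4, - 2,-1,  3] 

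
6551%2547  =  1457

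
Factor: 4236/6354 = 2^1*3^(-1) = 2/3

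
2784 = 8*348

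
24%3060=24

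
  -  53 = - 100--47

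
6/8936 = 3/4468 = 0.00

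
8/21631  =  8/21631 = 0.00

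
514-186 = 328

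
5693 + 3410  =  9103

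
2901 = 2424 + 477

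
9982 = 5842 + 4140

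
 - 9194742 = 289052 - 9483794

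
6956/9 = 772 + 8/9=772.89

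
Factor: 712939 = 712939^1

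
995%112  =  99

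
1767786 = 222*7963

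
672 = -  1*(-672 ) 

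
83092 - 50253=32839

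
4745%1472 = 329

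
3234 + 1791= 5025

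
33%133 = 33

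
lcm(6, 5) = 30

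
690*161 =111090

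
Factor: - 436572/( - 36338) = 218286/18169 = 2^1*3^2*67^1*181^1*18169^ ( - 1)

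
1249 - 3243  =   - 1994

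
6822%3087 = 648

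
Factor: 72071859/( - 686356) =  - 2^( - 2 )*3^1*11^(  -  1 ) * 19^( - 1)*197^1*821^( - 1)*121949^1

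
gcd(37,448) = 1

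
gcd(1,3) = 1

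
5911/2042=2 + 1827/2042 = 2.89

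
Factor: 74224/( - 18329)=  - 2^4*4639^1 * 18329^(-1)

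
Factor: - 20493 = -3^4*11^1 * 23^1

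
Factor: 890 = 2^1 * 5^1*89^1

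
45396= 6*7566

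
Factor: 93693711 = 3^1*59^1 * 529343^1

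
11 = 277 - 266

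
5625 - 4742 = 883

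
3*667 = 2001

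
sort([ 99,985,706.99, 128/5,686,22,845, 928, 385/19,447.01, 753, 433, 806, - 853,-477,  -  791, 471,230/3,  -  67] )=[ - 853,- 791, - 477,-67, 385/19,  22,128/5,230/3, 99,433, 447.01,471,686, 706.99,753, 806, 845,928 , 985 ] 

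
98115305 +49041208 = 147156513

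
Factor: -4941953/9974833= - 11^( - 1) * 137^( - 1 )*587^1*6619^ ( - 1 )* 8419^1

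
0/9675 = 0 = 0.00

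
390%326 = 64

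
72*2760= 198720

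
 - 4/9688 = -1/2422 = -0.00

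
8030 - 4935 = 3095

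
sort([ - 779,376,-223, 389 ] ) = [ - 779,  -  223, 376,389] 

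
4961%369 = 164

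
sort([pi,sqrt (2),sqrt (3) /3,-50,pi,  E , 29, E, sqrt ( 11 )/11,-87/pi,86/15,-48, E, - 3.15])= [-50 , -48, - 87/pi, - 3.15,sqrt(11 )/11, sqrt (3 )/3,sqrt( 2 ), E , E,E,pi,pi,  86/15 , 29]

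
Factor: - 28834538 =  - 2^1 *383^1*37643^1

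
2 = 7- 5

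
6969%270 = 219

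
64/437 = 64/437 = 0.15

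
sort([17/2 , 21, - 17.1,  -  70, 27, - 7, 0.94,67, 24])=[ - 70, - 17.1, -7, 0.94, 17/2,21, 24,27,67]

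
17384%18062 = 17384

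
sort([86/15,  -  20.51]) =[ - 20.51 , 86/15 ] 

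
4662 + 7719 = 12381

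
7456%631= 515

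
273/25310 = 273/25310 =0.01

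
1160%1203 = 1160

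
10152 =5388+4764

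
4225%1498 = 1229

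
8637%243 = 132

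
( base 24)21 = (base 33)1G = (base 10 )49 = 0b110001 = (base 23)23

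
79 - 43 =36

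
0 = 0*935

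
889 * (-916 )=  - 814324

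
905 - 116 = 789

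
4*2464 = 9856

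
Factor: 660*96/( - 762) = -2^6*3^1*5^1*11^1*127^(  -  1)  =  - 10560/127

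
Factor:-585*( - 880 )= 2^4*3^2 * 5^2*11^1*13^1  =  514800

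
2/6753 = 2/6753 = 0.00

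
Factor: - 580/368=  - 145/92  =  - 2^( - 2 )*5^1 * 23^( - 1 )*29^1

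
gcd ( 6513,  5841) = 3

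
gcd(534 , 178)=178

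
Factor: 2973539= 2973539^1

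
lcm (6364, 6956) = 299108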